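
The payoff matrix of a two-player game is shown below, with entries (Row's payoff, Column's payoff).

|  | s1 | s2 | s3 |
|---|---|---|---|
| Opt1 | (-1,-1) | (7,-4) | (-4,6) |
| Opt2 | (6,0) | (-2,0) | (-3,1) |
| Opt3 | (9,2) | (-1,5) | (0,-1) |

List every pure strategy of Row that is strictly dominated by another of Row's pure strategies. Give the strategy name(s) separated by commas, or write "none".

Opt1: no other strategy beats it everywhere (Opt2 at s2 (7>-2); Opt3 at s2 (7>-1)).
Opt3 strictly dominates Opt2 — s1: 9>6, s2: -1>-2, s3: 0>-3.
Opt3 is not dominated — it holds its own against Opt1 at s1 (9>-1); Opt2 at s1 (9>6).

Opt2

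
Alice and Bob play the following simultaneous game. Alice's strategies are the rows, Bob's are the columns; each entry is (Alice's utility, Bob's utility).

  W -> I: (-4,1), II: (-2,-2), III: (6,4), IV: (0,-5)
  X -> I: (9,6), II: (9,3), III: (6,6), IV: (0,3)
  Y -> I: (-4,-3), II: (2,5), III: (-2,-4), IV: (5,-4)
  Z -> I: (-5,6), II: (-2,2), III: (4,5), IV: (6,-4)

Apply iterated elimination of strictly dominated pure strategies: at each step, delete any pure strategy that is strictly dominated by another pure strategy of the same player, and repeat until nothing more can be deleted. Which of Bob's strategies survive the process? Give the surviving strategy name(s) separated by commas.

I, III

Bob's strategy IV is strictly dominated by I (W: 1>-5, X: 6>3, Y: -3>-4, Z: 6>-4) and is removed.
For Alice, X strictly dominates Y on the remaining columns (I: 9>-4, II: 9>2, III: 6>-2); eliminate Y.
For Alice, X strictly dominates Z on the remaining columns (I: 9>-5, II: 9>-2, III: 6>4); eliminate Z.
Column II is eliminated: I beats it against every remaining row (W: 1>-2, X: 6>3).
Among the remaining strategies, none is strictly dominated by another pure strategy of the same player, so the elimination stops.
Surviving strategies — Alice: {W, X}; Bob: {I, III}.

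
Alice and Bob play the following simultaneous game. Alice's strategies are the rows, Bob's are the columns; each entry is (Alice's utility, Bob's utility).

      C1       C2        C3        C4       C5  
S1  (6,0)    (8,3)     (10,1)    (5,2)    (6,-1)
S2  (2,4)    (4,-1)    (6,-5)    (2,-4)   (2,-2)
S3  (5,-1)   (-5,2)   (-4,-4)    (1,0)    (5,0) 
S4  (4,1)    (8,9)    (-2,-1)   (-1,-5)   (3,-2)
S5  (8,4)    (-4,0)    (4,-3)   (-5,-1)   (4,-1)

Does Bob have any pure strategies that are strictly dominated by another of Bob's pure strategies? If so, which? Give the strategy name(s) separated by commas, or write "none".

C3, C4, C5

C1: no other strategy beats it everywhere (C2 at S2 (4>-1); C3 at S2 (4>-5); C4 at S2 (4>-4); C5 at S1 (0>-1)).
C2 is not dominated — it holds its own against C1 at S1 (3>0); C3 at S1 (3>1); C4 at S1 (3>2); C5 at S1 (3>-1).
C3: dominated, since C2 does at least as well everywhere (S1: 3>1, S2: -1>-5, S3: 2>-4, S4: 9>-1, S5: 0>-3).
C4: dominated, since C2 does at least as well everywhere (S1: 3>2, S2: -1>-4, S3: 2>0, S4: 9>-5, S5: 0>-1).
C5: dominated, since C2 does at least as well everywhere (S1: 3>-1, S2: -1>-2, S3: 2>0, S4: 9>-2, S5: 0>-1).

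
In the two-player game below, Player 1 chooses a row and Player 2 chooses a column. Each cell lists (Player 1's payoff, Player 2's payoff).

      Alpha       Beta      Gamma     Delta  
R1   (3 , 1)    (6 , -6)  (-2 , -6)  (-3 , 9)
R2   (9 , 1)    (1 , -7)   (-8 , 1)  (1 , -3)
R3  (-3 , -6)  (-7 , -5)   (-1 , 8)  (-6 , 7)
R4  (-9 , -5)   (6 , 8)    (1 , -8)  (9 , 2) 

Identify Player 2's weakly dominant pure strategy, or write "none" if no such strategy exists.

none

Alpha fails to dominate Beta at R3 (-6<-5).
Beta fails to dominate Alpha at R1 (-6<1).
Gamma fails to dominate Alpha at R1 (-6<1).
Delta fails to dominate Alpha at R2 (-3<1).
No single strategy dominates all the others.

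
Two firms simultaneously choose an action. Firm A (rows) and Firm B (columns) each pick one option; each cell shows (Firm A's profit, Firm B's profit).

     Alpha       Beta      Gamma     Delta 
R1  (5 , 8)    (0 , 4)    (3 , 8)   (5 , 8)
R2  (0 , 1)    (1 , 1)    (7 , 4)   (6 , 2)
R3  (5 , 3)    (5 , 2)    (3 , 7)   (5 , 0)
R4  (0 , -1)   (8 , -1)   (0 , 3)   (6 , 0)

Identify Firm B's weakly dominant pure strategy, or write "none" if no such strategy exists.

Gamma

Gamma vs Alpha: R1: 8=8, R2: 4>1, R3: 7>3, R4: 3>-1.
Gamma vs Beta: R1: 8>4, R2: 4>1, R3: 7>2, R4: 3>-1.
Gamma vs Delta: R1: 8=8, R2: 4>2, R3: 7>0, R4: 3>0.
Gamma is at least as good as every other strategy against every opponent action, so it is weakly dominant.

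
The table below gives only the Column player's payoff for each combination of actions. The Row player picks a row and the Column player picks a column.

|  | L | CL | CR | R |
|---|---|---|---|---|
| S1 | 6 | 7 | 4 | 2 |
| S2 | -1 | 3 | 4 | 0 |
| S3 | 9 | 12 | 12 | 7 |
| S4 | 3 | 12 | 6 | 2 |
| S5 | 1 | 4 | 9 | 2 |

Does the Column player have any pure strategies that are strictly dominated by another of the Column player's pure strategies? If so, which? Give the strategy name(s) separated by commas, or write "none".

L, R

L: dominated, since CL does at least as well everywhere (S1: 7>6, S2: 3>-1, S3: 12>9, S4: 12>3, S5: 4>1).
CL is not dominated — it holds its own against L at S1 (7>6); CR at S1 (7>4); R at S1 (7>2).
CR: no other strategy beats it everywhere (L at S2 (4>-1); CL at S2 (4>3); R at S1 (4>2)).
R is strictly dominated by CL (S1: 7>2, S2: 3>0, S3: 12>7, S4: 12>2, S5: 4>2).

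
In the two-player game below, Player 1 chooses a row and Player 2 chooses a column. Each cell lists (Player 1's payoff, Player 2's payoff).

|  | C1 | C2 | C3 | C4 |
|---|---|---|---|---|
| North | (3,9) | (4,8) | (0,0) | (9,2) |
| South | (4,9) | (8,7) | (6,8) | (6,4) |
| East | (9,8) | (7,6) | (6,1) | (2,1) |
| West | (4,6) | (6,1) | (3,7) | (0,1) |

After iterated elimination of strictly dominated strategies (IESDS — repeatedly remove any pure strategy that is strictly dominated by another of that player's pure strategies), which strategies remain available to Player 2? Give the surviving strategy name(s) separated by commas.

C1

For Player 1, East strictly dominates West on the remaining columns (C1: 9>4, C2: 7>6, C3: 6>3, C4: 2>0); eliminate West.
For Player 2, C1 strictly dominates C2 on the remaining rows (North: 9>8, South: 9>7, East: 8>6); eliminate C2.
Player 2's strategy C3 is strictly dominated by C1 (North: 9>0, South: 9>8, East: 8>1) and is removed.
Player 2's strategy C4 is strictly dominated by C1 (North: 9>2, South: 9>4, East: 8>1) and is removed.
Row North is eliminated: South beats it against every remaining column (C1: 4>3).
Player 1's strategy South is strictly dominated by East (C1: 9>4) and is removed.
Among the remaining strategies, none is strictly dominated by another pure strategy of the same player, so the elimination stops.
Surviving strategies — Player 1: {East}; Player 2: {C1}.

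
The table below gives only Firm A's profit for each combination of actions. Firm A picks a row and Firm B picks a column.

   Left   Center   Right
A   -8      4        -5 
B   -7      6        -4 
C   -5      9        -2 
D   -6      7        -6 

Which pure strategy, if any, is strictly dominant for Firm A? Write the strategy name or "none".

C

C vs A: Left: -5>-8, Center: 9>4, Right: -2>-5.
C vs B: Left: -5>-7, Center: 9>6, Right: -2>-4.
C vs D: Left: -5>-6, Center: 9>7, Right: -2>-6.
C strictly beats every other strategy against every opponent action, so it is strictly dominant.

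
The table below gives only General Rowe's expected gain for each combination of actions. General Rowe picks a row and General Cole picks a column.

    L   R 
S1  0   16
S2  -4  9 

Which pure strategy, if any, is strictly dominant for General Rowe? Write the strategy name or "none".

S1

S1 vs S2: L: 0>-4, R: 16>9.
S1 strictly beats every other strategy against every opponent action, so it is strictly dominant.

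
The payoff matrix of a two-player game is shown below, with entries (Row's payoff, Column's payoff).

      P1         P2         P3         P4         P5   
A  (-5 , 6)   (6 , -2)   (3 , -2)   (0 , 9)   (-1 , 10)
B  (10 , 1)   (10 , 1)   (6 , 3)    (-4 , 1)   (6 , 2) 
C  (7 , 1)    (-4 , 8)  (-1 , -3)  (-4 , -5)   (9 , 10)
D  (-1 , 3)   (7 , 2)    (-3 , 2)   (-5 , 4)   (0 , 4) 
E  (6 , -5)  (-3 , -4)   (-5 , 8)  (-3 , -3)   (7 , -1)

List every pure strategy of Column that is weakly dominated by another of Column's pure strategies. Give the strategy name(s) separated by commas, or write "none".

P1 is weakly dominated by P5 (A: 10>6, B: 2>1, C: 10>1, D: 4>3, E: -1>-5).
P2: dominated, since P5 does at least as well everywhere (A: 10>-2, B: 2>1, C: 10>8, D: 4>2, E: -1>-4).
Nothing dominates P3: P1 at B (3>1); P2 at B (3>1); P4 at B (3>1); P5 at B (3>2).
P4 is weakly dominated by P5 (A: 10>9, B: 2>1, C: 10>-5, D: 4=4, E: -1>-3).
Nothing dominates P5: P1 at A (10>6); P2 at A (10>-2); P3 at A (10>-2); P4 at A (10>9).

P1, P2, P4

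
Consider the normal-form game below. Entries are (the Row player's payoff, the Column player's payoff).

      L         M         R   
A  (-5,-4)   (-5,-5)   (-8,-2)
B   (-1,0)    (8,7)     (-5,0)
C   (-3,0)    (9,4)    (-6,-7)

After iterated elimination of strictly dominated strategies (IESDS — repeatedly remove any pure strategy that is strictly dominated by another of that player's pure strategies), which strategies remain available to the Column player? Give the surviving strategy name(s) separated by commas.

The Row player's strategy A is strictly dominated by B (L: -1>-5, M: 8>-5, R: -5>-8) and is removed.
For the Column player, M strictly dominates L on the remaining rows (B: 7>0, C: 4>0); eliminate L.
The Column player's strategy R is strictly dominated by M (B: 7>0, C: 4>-7) and is removed.
Row B is eliminated: C beats it against every remaining column (M: 9>8).
Among the remaining strategies, none is strictly dominated by another pure strategy of the same player, so the elimination stops.
Surviving strategies — the Row player: {C}; the Column player: {M}.

M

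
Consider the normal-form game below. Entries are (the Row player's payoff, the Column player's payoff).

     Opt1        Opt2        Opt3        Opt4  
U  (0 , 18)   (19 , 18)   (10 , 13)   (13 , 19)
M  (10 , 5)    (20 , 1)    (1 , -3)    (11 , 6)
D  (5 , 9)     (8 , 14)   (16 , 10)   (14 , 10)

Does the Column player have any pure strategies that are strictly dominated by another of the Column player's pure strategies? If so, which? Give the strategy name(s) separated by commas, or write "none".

Opt1, Opt3

Opt4 strictly dominates Opt1 — U: 19>18, M: 6>5, D: 10>9.
Opt2 is not dominated — it holds its own against Opt1 at U (18=18); Opt3 at U (18>13); Opt4 at D (14>10).
Opt3 is strictly dominated by Opt2 (U: 18>13, M: 1>-3, D: 14>10).
Nothing dominates Opt4: Opt1 at U (19>18); Opt2 at U (19>18); Opt3 at U (19>13).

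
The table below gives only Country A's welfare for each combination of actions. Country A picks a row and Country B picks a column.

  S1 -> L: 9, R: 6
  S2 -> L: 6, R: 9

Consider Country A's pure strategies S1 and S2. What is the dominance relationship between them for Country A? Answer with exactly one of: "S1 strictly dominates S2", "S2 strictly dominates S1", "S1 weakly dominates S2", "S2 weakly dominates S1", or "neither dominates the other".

neither dominates the other

S1's payoffs vs S2's, by Country B's action — L: 9>6, R: 6<9.
S1 does better at L but worse at R; neither strategy dominates the other.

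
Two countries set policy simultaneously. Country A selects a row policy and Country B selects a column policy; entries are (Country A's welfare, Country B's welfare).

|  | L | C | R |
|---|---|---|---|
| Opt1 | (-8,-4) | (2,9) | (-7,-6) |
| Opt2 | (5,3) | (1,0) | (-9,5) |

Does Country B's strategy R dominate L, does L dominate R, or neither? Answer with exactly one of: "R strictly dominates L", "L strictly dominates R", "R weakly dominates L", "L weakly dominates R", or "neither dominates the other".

neither dominates the other

Compare R to L across each opponent action: Opt1: -6<-4, Opt2: 5>3.
R does better at Opt2 but worse at Opt1; neither strategy dominates the other.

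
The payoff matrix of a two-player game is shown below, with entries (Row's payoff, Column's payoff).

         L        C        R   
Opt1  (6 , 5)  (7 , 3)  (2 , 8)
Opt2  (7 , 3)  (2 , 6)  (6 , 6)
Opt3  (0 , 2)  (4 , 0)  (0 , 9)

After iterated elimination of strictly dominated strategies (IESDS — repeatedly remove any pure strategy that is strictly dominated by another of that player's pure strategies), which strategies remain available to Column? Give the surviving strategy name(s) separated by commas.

Row Opt3 is eliminated: Opt1 beats it against every remaining column (L: 6>0, C: 7>4, R: 2>0).
For Column, R strictly dominates L on the remaining rows (Opt1: 8>5, Opt2: 6>3); eliminate L.
Among the remaining strategies, none is strictly dominated by another pure strategy of the same player, so the elimination stops.
Surviving strategies — Row: {Opt1, Opt2}; Column: {C, R}.

C, R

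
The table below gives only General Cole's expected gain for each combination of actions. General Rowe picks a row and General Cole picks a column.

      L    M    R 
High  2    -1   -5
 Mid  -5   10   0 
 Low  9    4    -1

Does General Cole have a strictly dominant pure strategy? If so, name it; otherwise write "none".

none

L fails to dominate M at Mid (-5<10).
M fails to dominate L at High (-1<2).
R fails to dominate L at High (-5<2).
No single strategy dominates all the others.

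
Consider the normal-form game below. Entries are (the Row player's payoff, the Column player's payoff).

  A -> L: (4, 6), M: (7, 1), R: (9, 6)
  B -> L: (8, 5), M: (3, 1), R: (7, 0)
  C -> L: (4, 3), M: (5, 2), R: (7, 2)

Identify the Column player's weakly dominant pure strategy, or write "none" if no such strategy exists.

L

L vs M: A: 6>1, B: 5>1, C: 3>2.
L vs R: A: 6=6, B: 5>0, C: 3>2.
L is at least as good as every other strategy against every opponent action, so it is weakly dominant.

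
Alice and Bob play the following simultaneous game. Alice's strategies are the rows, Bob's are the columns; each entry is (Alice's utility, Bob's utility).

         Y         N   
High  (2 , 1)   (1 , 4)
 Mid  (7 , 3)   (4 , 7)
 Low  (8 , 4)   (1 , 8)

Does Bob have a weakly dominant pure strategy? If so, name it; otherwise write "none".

N vs Y: High: 4>1, Mid: 7>3, Low: 8>4.
N is at least as good as every other strategy against every opponent action, so it is weakly dominant.

N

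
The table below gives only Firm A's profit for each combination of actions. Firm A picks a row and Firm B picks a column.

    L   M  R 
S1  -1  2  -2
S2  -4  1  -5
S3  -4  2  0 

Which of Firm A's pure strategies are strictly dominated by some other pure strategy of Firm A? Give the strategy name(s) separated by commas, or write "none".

S2

S1: no other strategy beats it everywhere (S2 at L (-1>-4); S3 at L (-1>-4)).
S1 strictly dominates S2 — L: -1>-4, M: 2>1, R: -2>-5.
Nothing dominates S3: S1 at M (2=2); S2 at L (-4=-4).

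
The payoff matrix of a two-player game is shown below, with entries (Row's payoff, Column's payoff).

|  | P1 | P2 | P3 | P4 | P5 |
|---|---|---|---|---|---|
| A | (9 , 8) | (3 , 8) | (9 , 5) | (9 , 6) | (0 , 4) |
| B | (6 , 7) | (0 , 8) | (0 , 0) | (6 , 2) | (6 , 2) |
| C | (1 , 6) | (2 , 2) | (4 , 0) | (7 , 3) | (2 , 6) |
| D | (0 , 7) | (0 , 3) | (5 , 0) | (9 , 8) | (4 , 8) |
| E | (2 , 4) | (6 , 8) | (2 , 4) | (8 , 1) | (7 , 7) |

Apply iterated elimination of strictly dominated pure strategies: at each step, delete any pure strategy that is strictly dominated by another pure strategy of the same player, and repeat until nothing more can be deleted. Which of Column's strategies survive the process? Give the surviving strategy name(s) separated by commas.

Column P3 is eliminated: P2 beats it against every remaining row (A: 8>5, B: 8>0, C: 2>0, D: 3>0, E: 8>4).
For Row, E strictly dominates C on the remaining columns (P1: 2>1, P2: 6>2, P4: 8>7, P5: 7>2); eliminate C.
Among the remaining strategies, none is strictly dominated by another pure strategy of the same player, so the elimination stops.
Surviving strategies — Row: {A, B, D, E}; Column: {P1, P2, P4, P5}.

P1, P2, P4, P5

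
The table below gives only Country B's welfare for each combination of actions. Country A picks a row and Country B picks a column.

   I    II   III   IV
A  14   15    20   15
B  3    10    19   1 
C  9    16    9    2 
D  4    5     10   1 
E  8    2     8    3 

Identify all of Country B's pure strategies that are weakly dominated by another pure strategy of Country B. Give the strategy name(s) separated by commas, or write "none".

I, IV

I is weakly dominated by III (A: 20>14, B: 19>3, C: 9=9, D: 10>4, E: 8=8).
II is not dominated — it holds its own against I at A (15>14); III at C (16>9); IV at B (10>1).
Nothing dominates III: I at A (20>14); II at A (20>15); IV at A (20>15).
IV is weakly dominated by III (A: 20>15, B: 19>1, C: 9>2, D: 10>1, E: 8>3).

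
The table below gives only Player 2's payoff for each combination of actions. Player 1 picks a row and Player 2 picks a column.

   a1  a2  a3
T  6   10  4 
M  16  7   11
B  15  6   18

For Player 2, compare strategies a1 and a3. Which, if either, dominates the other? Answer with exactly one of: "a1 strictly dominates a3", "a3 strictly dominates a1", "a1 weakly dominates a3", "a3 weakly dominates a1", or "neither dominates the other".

a1's payoffs vs a3's, by Player 1's action — T: 6>4, M: 16>11, B: 15<18.
a1 does better at T, M but worse at B; neither strategy dominates the other.

neither dominates the other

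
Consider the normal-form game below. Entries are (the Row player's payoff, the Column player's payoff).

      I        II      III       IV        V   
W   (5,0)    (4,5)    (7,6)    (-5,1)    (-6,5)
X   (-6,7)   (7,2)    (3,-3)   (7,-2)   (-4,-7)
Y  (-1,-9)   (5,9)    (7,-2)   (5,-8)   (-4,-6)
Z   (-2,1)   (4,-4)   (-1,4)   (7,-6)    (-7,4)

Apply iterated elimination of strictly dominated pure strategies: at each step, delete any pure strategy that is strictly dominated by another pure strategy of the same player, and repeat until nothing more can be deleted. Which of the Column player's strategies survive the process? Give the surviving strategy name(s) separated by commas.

For the Column player, II strictly dominates IV on the remaining rows (W: 5>1, X: 2>-2, Y: 9>-8, Z: -4>-6); eliminate IV.
The Row player's strategy Z is strictly dominated by Y (I: -1>-2, II: 5>4, III: 7>-1, V: -4>-7) and is removed.
Column V is eliminated: III beats it against every remaining row (W: 6>5, X: -3>-7, Y: -2>-6).
Among the remaining strategies, none is strictly dominated by another pure strategy of the same player, so the elimination stops.
Surviving strategies — the Row player: {W, X, Y}; the Column player: {I, II, III}.

I, II, III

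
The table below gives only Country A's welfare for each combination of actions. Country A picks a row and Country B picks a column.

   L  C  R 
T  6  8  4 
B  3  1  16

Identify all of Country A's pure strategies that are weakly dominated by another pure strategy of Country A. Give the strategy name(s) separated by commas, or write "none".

none

Nothing dominates T: B at L (6>3).
B is not dominated — it holds its own against T at R (16>4).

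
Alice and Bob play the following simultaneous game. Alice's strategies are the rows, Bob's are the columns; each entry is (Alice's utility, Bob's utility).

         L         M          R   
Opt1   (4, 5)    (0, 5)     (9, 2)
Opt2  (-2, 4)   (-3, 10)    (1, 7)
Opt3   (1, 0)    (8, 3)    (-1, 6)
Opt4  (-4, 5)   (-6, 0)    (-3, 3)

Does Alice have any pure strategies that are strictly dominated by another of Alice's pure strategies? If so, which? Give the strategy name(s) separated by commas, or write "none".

Opt2, Opt4

Opt1 is not dominated — it holds its own against Opt2 at L (4>-2); Opt3 at L (4>1); Opt4 at L (4>-4).
Opt2 is strictly dominated by Opt1 (L: 4>-2, M: 0>-3, R: 9>1).
Opt3 is not dominated — it holds its own against Opt1 at M (8>0); Opt2 at L (1>-2); Opt4 at L (1>-4).
Opt4: dominated, since Opt1 does at least as well everywhere (L: 4>-4, M: 0>-6, R: 9>-3).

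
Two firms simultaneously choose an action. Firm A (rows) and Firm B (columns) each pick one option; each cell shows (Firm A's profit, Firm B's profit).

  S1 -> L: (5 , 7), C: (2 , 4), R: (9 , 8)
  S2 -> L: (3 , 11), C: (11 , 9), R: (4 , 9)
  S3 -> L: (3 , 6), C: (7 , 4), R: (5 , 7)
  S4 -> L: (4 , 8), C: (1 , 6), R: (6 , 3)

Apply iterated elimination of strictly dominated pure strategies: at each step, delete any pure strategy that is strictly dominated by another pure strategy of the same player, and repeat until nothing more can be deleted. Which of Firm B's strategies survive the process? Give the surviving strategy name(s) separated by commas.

Firm A's strategy S4 is strictly dominated by S1 (L: 5>4, C: 2>1, R: 9>6) and is removed.
Firm B's strategy C is strictly dominated by L (S1: 7>4, S2: 11>9, S3: 6>4) and is removed.
Firm A's strategy S2 is strictly dominated by S1 (L: 5>3, R: 9>4) and is removed.
For Firm A, S1 strictly dominates S3 on the remaining columns (L: 5>3, R: 9>5); eliminate S3.
For Firm B, R strictly dominates L on the remaining rows (S1: 8>7); eliminate L.
Among the remaining strategies, none is strictly dominated by another pure strategy of the same player, so the elimination stops.
Surviving strategies — Firm A: {S1}; Firm B: {R}.

R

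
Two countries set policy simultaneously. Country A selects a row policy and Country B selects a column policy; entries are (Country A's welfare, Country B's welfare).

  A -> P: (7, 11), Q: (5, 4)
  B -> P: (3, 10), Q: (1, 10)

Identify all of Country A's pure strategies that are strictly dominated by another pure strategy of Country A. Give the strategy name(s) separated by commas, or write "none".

A: no other strategy beats it everywhere (B at P (7>3)).
B is strictly dominated by A (P: 7>3, Q: 5>1).

B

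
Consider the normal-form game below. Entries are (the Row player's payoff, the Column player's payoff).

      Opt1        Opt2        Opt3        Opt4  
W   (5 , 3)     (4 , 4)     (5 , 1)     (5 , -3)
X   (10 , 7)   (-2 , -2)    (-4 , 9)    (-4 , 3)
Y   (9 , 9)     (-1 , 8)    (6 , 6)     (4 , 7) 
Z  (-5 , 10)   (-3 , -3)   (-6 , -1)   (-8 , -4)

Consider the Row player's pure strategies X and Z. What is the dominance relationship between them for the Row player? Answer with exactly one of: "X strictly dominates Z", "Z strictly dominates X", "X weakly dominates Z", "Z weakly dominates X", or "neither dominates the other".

X's payoffs vs Z's, by the Column player's action — Opt1: 10>-5, Opt2: -2>-3, Opt3: -4>-6, Opt4: -4>-8.
X gives a strictly higher payoff against each choice by the Column player, so X strictly dominates Z.

X strictly dominates Z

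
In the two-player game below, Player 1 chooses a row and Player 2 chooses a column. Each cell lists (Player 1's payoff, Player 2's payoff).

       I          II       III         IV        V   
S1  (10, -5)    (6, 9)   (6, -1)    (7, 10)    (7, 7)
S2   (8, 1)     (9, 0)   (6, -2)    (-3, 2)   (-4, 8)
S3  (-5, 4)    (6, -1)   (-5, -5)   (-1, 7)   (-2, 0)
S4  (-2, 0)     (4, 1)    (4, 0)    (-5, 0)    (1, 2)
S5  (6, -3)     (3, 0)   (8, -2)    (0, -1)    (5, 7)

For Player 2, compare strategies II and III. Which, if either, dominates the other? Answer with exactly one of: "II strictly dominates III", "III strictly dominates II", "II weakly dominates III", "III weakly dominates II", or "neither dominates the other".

II's payoffs vs III's, by Player 1's action — S1: 9>-1, S2: 0>-2, S3: -1>-5, S4: 1>0, S5: 0>-2.
II gives a strictly higher payoff against each opponent action, so II strictly dominates III.

II strictly dominates III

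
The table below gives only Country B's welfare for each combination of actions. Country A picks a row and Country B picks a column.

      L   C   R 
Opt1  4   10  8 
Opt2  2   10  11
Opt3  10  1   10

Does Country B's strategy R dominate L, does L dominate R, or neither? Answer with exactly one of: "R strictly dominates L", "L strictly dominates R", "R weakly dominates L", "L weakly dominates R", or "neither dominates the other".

R's payoffs vs L's, by Country A's action — Opt1: 8>4, Opt2: 11>2, Opt3: 10=10.
R is at least as good everywhere and strictly better somewhere (tied only at Opt3), so R weakly but not strictly dominates L.

R weakly dominates L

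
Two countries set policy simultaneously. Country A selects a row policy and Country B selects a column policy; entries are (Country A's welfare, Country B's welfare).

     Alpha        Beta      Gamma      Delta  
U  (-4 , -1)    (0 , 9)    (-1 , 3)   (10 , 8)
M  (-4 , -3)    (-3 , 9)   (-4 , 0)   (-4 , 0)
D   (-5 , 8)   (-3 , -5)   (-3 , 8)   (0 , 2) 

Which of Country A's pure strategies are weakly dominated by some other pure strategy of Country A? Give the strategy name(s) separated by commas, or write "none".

Nothing dominates U: M at Beta (0>-3); D at Alpha (-4>-5).
U weakly dominates M — Alpha: -4=-4, Beta: 0>-3, Gamma: -1>-4, Delta: 10>-4.
D is weakly dominated by U (Alpha: -4>-5, Beta: 0>-3, Gamma: -1>-3, Delta: 10>0).

M, D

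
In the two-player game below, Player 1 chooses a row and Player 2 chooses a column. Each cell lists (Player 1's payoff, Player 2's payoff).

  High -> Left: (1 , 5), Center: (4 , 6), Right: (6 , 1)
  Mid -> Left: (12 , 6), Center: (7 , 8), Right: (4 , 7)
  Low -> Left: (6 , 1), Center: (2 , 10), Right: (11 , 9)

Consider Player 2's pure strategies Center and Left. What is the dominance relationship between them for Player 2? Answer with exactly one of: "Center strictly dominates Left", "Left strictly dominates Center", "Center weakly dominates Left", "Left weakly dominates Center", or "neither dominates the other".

Center strictly dominates Left

Center's payoffs vs Left's, by Player 1's action — High: 6>5, Mid: 8>6, Low: 10>1.
Every comparison favours Center, so Center strictly dominates Left.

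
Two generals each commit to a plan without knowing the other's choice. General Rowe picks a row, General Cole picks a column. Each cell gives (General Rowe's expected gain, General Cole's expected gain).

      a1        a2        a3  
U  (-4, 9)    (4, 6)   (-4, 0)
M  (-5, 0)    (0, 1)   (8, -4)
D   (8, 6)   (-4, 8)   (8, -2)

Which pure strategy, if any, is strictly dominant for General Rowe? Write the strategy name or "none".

U fails to dominate M at a3 (-4<8).
M fails to dominate U at a1 (-5<-4).
D fails to dominate U at a2 (-4<4).
No single strategy dominates all the others.

none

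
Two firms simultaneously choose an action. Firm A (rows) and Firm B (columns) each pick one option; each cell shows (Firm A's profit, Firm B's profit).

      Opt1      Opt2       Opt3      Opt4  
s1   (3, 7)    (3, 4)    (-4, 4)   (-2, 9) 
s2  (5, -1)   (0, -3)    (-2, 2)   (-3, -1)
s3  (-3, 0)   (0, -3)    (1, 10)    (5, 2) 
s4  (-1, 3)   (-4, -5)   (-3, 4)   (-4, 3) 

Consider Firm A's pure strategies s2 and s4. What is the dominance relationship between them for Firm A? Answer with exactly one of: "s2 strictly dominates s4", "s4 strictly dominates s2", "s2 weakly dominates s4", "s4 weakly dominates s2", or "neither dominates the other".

Compare s2 to s4 across each choice by Firm B: Opt1: 5>-1, Opt2: 0>-4, Opt3: -2>-3, Opt4: -3>-4.
s2 gives a strictly higher payoff against each choice by Firm B, so s2 strictly dominates s4.

s2 strictly dominates s4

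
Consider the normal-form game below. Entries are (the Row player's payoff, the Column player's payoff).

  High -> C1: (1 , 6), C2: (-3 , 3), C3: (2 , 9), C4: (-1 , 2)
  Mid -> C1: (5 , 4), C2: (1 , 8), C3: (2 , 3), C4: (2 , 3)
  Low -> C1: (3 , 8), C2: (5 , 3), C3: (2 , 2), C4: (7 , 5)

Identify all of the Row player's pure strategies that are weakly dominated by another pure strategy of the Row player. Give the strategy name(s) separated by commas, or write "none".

High

High: dominated, since Mid does at least as well everywhere (C1: 5>1, C2: 1>-3, C3: 2=2, C4: 2>-1).
Mid: no other strategy beats it everywhere (High at C1 (5>1); Low at C1 (5>3)).
Nothing dominates Low: High at C1 (3>1); Mid at C2 (5>1).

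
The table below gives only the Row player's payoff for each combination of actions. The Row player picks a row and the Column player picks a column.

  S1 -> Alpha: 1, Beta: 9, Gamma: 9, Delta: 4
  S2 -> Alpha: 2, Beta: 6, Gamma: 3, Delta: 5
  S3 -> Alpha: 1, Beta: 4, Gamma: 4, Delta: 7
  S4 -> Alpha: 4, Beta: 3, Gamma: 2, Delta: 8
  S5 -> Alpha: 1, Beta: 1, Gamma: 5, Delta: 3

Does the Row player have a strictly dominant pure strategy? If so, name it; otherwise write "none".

none

S1 fails to dominate S2 at Alpha (1<2).
S2 fails to dominate S1 at Beta (6<9).
S3 fails to dominate S1 at Alpha (1=1).
S4 fails to dominate S1 at Beta (3<9).
S5 fails to dominate S1 at Alpha (1=1).
No single strategy dominates all the others.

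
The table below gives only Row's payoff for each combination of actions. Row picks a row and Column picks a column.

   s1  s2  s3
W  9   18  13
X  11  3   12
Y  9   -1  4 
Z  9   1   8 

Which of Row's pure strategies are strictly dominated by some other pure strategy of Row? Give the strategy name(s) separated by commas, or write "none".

Y, Z

W: no other strategy beats it everywhere (X at s2 (18>3); Y at s1 (9=9); Z at s1 (9=9)).
X: no other strategy beats it everywhere (W at s1 (11>9); Y at s1 (11>9); Z at s1 (11>9)).
Y is strictly dominated by X (s1: 11>9, s2: 3>-1, s3: 12>4).
X strictly dominates Z — s1: 11>9, s2: 3>1, s3: 12>8.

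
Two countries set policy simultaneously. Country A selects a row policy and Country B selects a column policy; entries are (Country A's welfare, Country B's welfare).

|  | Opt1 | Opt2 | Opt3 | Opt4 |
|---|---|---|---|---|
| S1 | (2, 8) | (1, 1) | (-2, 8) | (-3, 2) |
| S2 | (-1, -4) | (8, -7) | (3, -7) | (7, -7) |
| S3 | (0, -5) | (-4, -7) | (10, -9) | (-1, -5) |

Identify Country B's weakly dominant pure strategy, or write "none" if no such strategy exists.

Opt1

Opt1 vs Opt2: S1: 8>1, S2: -4>-7, S3: -5>-7.
Opt1 vs Opt3: S1: 8=8, S2: -4>-7, S3: -5>-9.
Opt1 vs Opt4: S1: 8>2, S2: -4>-7, S3: -5=-5.
Opt1 is at least as good as every other strategy against every opponent action, so it is weakly dominant.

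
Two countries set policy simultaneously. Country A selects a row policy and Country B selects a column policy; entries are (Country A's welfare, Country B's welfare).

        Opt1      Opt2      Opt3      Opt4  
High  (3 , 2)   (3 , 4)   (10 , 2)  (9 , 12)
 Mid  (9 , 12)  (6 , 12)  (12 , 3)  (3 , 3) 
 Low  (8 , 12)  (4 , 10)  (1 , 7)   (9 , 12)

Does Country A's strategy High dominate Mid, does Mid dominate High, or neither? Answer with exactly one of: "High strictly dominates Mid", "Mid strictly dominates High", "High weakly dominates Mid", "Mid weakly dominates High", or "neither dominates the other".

High's payoffs vs Mid's, by Country B's action — Opt1: 3<9, Opt2: 3<6, Opt3: 10<12, Opt4: 9>3.
High does better at Opt4 but worse at Opt1, Opt2, Opt3; neither strategy dominates the other.

neither dominates the other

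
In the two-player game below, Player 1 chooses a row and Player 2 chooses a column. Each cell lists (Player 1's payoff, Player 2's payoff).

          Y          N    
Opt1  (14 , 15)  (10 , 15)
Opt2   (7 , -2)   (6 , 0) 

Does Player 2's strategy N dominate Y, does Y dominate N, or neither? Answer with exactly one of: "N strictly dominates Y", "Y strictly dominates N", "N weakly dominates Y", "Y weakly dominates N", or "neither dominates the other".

N's payoffs vs Y's, by Player 1's action — Opt1: 15=15, Opt2: 0>-2.
N is at least as good everywhere and strictly better somewhere (tied only at Opt1), so N weakly but not strictly dominates Y.

N weakly dominates Y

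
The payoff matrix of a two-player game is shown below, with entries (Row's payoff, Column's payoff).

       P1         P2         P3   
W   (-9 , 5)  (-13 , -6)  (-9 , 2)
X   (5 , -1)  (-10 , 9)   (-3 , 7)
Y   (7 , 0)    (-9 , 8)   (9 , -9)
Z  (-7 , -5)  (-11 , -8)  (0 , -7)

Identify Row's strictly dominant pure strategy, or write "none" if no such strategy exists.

Y

Y vs W: P1: 7>-9, P2: -9>-13, P3: 9>-9.
Y vs X: P1: 7>5, P2: -9>-10, P3: 9>-3.
Y vs Z: P1: 7>-7, P2: -9>-11, P3: 9>0.
Y strictly beats every other strategy against every opponent action, so it is strictly dominant.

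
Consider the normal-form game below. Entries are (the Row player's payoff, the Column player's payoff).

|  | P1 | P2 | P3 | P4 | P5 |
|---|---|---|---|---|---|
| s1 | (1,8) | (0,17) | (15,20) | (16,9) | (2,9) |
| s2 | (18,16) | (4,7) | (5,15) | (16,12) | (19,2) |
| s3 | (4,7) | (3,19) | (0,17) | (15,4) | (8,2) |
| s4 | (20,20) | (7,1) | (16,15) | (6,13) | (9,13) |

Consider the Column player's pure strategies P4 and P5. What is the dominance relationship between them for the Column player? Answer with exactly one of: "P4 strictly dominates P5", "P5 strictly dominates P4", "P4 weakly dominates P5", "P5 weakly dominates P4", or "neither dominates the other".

P4 weakly dominates P5

Compare P4 to P5 across every action of the Row player: s1: 9=9, s2: 12>2, s3: 4>2, s4: 13=13.
P4 is at least as good everywhere and strictly better somewhere (tied only at s1, s4), so P4 weakly but not strictly dominates P5.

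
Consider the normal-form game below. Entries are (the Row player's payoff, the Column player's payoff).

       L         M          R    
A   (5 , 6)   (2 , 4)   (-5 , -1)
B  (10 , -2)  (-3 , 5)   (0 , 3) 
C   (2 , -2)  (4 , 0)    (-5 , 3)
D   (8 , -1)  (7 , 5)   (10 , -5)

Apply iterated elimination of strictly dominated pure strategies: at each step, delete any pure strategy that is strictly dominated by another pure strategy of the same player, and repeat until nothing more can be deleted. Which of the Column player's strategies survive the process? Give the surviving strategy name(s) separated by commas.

M

The Row player's strategy A is strictly dominated by D (L: 8>5, M: 7>2, R: 10>-5) and is removed.
For the Row player, D strictly dominates C on the remaining columns (L: 8>2, M: 7>4, R: 10>-5); eliminate C.
The Column player's strategy L is strictly dominated by M (B: 5>-2, D: 5>-1) and is removed.
The Row player's strategy B is strictly dominated by D (M: 7>-3, R: 10>0) and is removed.
The Column player's strategy R is strictly dominated by M (D: 5>-5) and is removed.
Among the remaining strategies, none is strictly dominated by another pure strategy of the same player, so the elimination stops.
Surviving strategies — the Row player: {D}; the Column player: {M}.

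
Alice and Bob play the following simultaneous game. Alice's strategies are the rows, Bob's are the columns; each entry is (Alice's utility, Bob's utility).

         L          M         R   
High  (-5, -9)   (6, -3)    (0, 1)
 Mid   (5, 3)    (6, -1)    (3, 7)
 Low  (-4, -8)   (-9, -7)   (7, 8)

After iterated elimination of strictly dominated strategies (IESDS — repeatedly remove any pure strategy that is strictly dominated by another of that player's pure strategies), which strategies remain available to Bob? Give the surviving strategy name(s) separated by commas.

Bob's strategy L is strictly dominated by R (High: 1>-9, Mid: 7>3, Low: 8>-8) and is removed.
Bob's strategy M is strictly dominated by R (High: 1>-3, Mid: 7>-1, Low: 8>-7) and is removed.
Alice's strategy High is strictly dominated by Mid (R: 3>0) and is removed.
For Alice, Low strictly dominates Mid on the remaining columns (R: 7>3); eliminate Mid.
Among the remaining strategies, none is strictly dominated by another pure strategy of the same player, so the elimination stops.
Surviving strategies — Alice: {Low}; Bob: {R}.

R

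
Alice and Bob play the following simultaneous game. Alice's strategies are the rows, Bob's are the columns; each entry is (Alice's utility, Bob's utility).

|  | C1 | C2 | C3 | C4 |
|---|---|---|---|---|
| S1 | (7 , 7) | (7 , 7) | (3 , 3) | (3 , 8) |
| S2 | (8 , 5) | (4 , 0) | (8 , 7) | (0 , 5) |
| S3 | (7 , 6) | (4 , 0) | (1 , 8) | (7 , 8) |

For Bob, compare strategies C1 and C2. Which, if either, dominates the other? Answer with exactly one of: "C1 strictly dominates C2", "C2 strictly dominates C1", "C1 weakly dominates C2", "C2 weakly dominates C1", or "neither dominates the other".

C1's payoffs vs C2's, by Alice's action — S1: 7=7, S2: 5>0, S3: 6>0.
C1 is at least as good everywhere and strictly better somewhere (tied only at S1), so C1 weakly but not strictly dominates C2.

C1 weakly dominates C2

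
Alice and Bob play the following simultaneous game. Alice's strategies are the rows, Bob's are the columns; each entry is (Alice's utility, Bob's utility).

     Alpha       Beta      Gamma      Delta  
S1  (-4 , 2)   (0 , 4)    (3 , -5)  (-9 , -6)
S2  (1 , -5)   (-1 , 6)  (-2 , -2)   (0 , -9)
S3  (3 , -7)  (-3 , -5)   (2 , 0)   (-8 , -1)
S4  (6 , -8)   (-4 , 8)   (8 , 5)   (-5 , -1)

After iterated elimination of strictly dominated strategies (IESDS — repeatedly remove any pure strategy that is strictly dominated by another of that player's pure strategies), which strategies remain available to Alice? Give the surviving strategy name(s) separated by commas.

S1

Bob's strategy Alpha is strictly dominated by Beta (S1: 4>2, S2: 6>-5, S3: -5>-7, S4: 8>-8) and is removed.
For Bob, Gamma strictly dominates Delta on the remaining rows (S1: -5>-6, S2: -2>-9, S3: 0>-1, S4: 5>-1); eliminate Delta.
Alice's strategy S2 is strictly dominated by S1 (Beta: 0>-1, Gamma: 3>-2) and is removed.
Row S3 is eliminated: S1 beats it against every remaining column (Beta: 0>-3, Gamma: 3>2).
Bob's strategy Gamma is strictly dominated by Beta (S1: 4>-5, S4: 8>5) and is removed.
Row S4 is eliminated: S1 beats it against every remaining column (Beta: 0>-4).
Among the remaining strategies, none is strictly dominated by another pure strategy of the same player, so the elimination stops.
Surviving strategies — Alice: {S1}; Bob: {Beta}.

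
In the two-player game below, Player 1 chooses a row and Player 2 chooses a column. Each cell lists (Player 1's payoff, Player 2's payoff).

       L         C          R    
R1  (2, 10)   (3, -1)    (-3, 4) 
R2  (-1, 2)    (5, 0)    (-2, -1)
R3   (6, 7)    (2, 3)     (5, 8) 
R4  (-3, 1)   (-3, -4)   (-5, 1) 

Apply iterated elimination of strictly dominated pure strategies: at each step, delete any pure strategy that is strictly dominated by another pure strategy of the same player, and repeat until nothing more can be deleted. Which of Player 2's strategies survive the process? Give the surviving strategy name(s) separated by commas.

Player 1's strategy R4 is strictly dominated by R1 (L: 2>-3, C: 3>-3, R: -3>-5) and is removed.
For Player 2, L strictly dominates C on the remaining rows (R1: 10>-1, R2: 2>0, R3: 7>3); eliminate C.
For Player 1, R3 strictly dominates R1 on the remaining columns (L: 6>2, R: 5>-3); eliminate R1.
Row R2 is eliminated: R3 beats it against every remaining column (L: 6>-1, R: 5>-2).
Column L is eliminated: R beats it against every remaining row (R3: 8>7).
Among the remaining strategies, none is strictly dominated by another pure strategy of the same player, so the elimination stops.
Surviving strategies — Player 1: {R3}; Player 2: {R}.

R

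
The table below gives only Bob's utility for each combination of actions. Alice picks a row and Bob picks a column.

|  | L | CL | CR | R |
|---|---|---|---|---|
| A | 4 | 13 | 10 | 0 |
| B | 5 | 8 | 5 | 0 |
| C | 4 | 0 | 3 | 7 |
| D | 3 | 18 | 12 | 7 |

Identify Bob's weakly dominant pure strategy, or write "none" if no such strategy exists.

L fails to dominate CL at A (4<13).
CL fails to dominate L at C (0<4).
CR fails to dominate L at C (3<4).
R fails to dominate L at A (0<4).
No single strategy dominates all the others.

none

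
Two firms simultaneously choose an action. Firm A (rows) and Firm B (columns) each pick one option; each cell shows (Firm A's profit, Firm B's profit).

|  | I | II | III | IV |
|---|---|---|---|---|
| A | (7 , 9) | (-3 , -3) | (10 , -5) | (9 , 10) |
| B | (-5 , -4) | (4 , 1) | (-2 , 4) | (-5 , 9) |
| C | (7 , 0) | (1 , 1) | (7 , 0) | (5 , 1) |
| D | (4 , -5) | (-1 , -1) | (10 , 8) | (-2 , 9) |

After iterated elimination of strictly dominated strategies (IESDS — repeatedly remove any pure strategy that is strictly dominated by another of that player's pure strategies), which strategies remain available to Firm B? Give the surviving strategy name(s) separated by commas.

II, IV

Column I is eliminated: IV beats it against every remaining row (A: 10>9, B: 9>-4, C: 1>0, D: 9>-5).
Firm B's strategy III is strictly dominated by IV (A: 10>-5, B: 9>4, C: 1>0, D: 9>8) and is removed.
Row D is eliminated: C beats it against every remaining column (II: 1>-1, IV: 5>-2).
Among the remaining strategies, none is strictly dominated by another pure strategy of the same player, so the elimination stops.
Surviving strategies — Firm A: {A, B, C}; Firm B: {II, IV}.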